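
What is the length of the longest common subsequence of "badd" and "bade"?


LCS of "badd" and "bade"
DP table:
           b    a    d    e
      0    0    0    0    0
  b   0    1    1    1    1
  a   0    1    2    2    2
  d   0    1    2    3    3
  d   0    1    2    3    3
LCS length = dp[4][4] = 3

3


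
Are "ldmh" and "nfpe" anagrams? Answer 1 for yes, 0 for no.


Strings: "ldmh", "nfpe"
Sorted first:  dhlm
Sorted second: efnp
Differ at position 0: 'd' vs 'e' => not anagrams

0


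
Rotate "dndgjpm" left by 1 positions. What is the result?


Input: "dndgjpm", rotate left by 1
First 1 characters: "d"
Remaining characters: "ndgjpm"
Concatenate remaining + first: "ndgjpm" + "d" = "ndgjpmd"

ndgjpmd


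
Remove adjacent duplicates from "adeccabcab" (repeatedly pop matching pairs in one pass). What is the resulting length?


Input: adeccabcab
Stack-based adjacent duplicate removal:
  Read 'a': push. Stack: a
  Read 'd': push. Stack: ad
  Read 'e': push. Stack: ade
  Read 'c': push. Stack: adec
  Read 'c': matches stack top 'c' => pop. Stack: ade
  Read 'a': push. Stack: adea
  Read 'b': push. Stack: adeab
  Read 'c': push. Stack: adeabc
  Read 'a': push. Stack: adeabca
  Read 'b': push. Stack: adeabcab
Final stack: "adeabcab" (length 8)

8


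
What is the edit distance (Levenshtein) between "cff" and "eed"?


Computing edit distance: "cff" -> "eed"
DP table:
           e    e    d
      0    1    2    3
  c   1    1    2    3
  f   2    2    2    3
  f   3    3    3    3
Edit distance = dp[3][3] = 3

3


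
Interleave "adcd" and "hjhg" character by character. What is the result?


Interleaving "adcd" and "hjhg":
  Position 0: 'a' from first, 'h' from second => "ah"
  Position 1: 'd' from first, 'j' from second => "dj"
  Position 2: 'c' from first, 'h' from second => "ch"
  Position 3: 'd' from first, 'g' from second => "dg"
Result: ahdjchdg

ahdjchdg


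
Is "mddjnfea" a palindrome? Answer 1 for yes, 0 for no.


Input: mddjnfea
Reversed: aefnjddm
  Compare pos 0 ('m') with pos 7 ('a'): MISMATCH
  Compare pos 1 ('d') with pos 6 ('e'): MISMATCH
  Compare pos 2 ('d') with pos 5 ('f'): MISMATCH
  Compare pos 3 ('j') with pos 4 ('n'): MISMATCH
Result: not a palindrome

0


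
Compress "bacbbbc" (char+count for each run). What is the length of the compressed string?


Input: bacbbbc
Runs:
  'b' x 1 => "b1"
  'a' x 1 => "a1"
  'c' x 1 => "c1"
  'b' x 3 => "b3"
  'c' x 1 => "c1"
Compressed: "b1a1c1b3c1"
Compressed length: 10

10


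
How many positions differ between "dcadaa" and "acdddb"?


Comparing "dcadaa" and "acdddb" position by position:
  Position 0: 'd' vs 'a' => DIFFER
  Position 1: 'c' vs 'c' => same
  Position 2: 'a' vs 'd' => DIFFER
  Position 3: 'd' vs 'd' => same
  Position 4: 'a' vs 'd' => DIFFER
  Position 5: 'a' vs 'b' => DIFFER
Positions that differ: 4

4


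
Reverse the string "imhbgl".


Input: imhbgl
Reading characters right to left:
  Position 5: 'l'
  Position 4: 'g'
  Position 3: 'b'
  Position 2: 'h'
  Position 1: 'm'
  Position 0: 'i'
Reversed: lgbhmi

lgbhmi


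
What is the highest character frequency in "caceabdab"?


Input: caceabdab
Character counts:
  'a': 3
  'b': 2
  'c': 2
  'd': 1
  'e': 1
Maximum frequency: 3

3


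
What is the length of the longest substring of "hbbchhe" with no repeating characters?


Input: "hbbchhe"
Sliding window (track last position of each char):
  Position 0 ('h'): window [0,0] length 1 -- new best
  Position 1 ('b'): window [0,1] length 2 -- new best
  Position 2 ('b'): repeat (last at 1), move window start to 2
  Position 2 ('b'): window [2,2] length 1
  Position 3 ('c'): window [2,3] length 2
  Position 4 ('h'): window [2,4] length 3 -- new best
  Position 5 ('h'): repeat (last at 4), move window start to 5
  Position 5 ('h'): window [5,5] length 1
  Position 6 ('e'): window [5,6] length 2
Longest substring with no repeats: "bch" with length 3

3


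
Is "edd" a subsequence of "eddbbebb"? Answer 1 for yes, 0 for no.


Check if "edd" is a subsequence of "eddbbebb"
Greedy scan:
  Position 0 ('e'): matches sub[0] = 'e'
  Position 1 ('d'): matches sub[1] = 'd'
  Position 2 ('d'): matches sub[2] = 'd'
  Position 3 ('b'): no match needed
  Position 4 ('b'): no match needed
  Position 5 ('e'): no match needed
  Position 6 ('b'): no match needed
  Position 7 ('b'): no match needed
All 3 characters matched => is a subsequence

1


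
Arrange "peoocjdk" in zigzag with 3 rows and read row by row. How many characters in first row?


Zigzag "peoocjdk" into 3 rows:
Placing characters:
  'p' => row 0
  'e' => row 1
  'o' => row 2
  'o' => row 1
  'c' => row 0
  'j' => row 1
  'd' => row 2
  'k' => row 1
Rows:
  Row 0: "pc"
  Row 1: "eojk"
  Row 2: "od"
First row length: 2

2


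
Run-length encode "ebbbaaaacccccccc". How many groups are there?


Input: ebbbaaaacccccccc
Scanning for consecutive runs:
  Group 1: 'e' x 1 (positions 0-0)
  Group 2: 'b' x 3 (positions 1-3)
  Group 3: 'a' x 4 (positions 4-7)
  Group 4: 'c' x 8 (positions 8-15)
Total groups: 4

4


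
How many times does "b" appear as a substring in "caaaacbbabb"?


Searching for "b" in "caaaacbbabb"
Scanning each position:
  Position 0: "c" => no
  Position 1: "a" => no
  Position 2: "a" => no
  Position 3: "a" => no
  Position 4: "a" => no
  Position 5: "c" => no
  Position 6: "b" => MATCH
  Position 7: "b" => MATCH
  Position 8: "a" => no
  Position 9: "b" => MATCH
  Position 10: "b" => MATCH
Total occurrences: 4

4


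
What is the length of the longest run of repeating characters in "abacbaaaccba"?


Input: "abacbaaaccba"
Scanning for longest run:
  Position 1 ('b'): new char, reset run to 1
  Position 2 ('a'): new char, reset run to 1
  Position 3 ('c'): new char, reset run to 1
  Position 4 ('b'): new char, reset run to 1
  Position 5 ('a'): new char, reset run to 1
  Position 6 ('a'): continues run of 'a', length=2
  Position 7 ('a'): continues run of 'a', length=3
  Position 8 ('c'): new char, reset run to 1
  Position 9 ('c'): continues run of 'c', length=2
  Position 10 ('b'): new char, reset run to 1
  Position 11 ('a'): new char, reset run to 1
Longest run: 'a' with length 3

3


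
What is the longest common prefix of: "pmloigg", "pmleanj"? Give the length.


Words: pmloigg, pmleanj
  Position 0: all 'p' => match
  Position 1: all 'm' => match
  Position 2: all 'l' => match
  Position 3: ('o', 'e') => mismatch, stop
LCP = "pml" (length 3)

3


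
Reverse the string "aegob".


Input: aegob
Reading characters right to left:
  Position 4: 'b'
  Position 3: 'o'
  Position 2: 'g'
  Position 1: 'e'
  Position 0: 'a'
Reversed: bogea

bogea


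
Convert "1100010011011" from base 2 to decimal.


Input: "1100010011011" in base 2
Positional expansion:
  Digit '1' (value 1) x 2^12 = 4096
  Digit '1' (value 1) x 2^11 = 2048
  Digit '0' (value 0) x 2^10 = 0
  Digit '0' (value 0) x 2^9 = 0
  Digit '0' (value 0) x 2^8 = 0
  Digit '1' (value 1) x 2^7 = 128
  Digit '0' (value 0) x 2^6 = 0
  Digit '0' (value 0) x 2^5 = 0
  Digit '1' (value 1) x 2^4 = 16
  Digit '1' (value 1) x 2^3 = 8
  Digit '0' (value 0) x 2^2 = 0
  Digit '1' (value 1) x 2^1 = 2
  Digit '1' (value 1) x 2^0 = 1
Sum = 6299

6299


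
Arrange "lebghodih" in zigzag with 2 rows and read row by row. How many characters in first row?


Zigzag "lebghodih" into 2 rows:
Placing characters:
  'l' => row 0
  'e' => row 1
  'b' => row 0
  'g' => row 1
  'h' => row 0
  'o' => row 1
  'd' => row 0
  'i' => row 1
  'h' => row 0
Rows:
  Row 0: "lbhdh"
  Row 1: "egoi"
First row length: 5

5


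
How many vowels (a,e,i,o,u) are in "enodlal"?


Input: enodlal
Checking each character:
  'e' at position 0: vowel (running total: 1)
  'n' at position 1: consonant
  'o' at position 2: vowel (running total: 2)
  'd' at position 3: consonant
  'l' at position 4: consonant
  'a' at position 5: vowel (running total: 3)
  'l' at position 6: consonant
Total vowels: 3

3


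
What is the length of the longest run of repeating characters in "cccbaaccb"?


Input: "cccbaaccb"
Scanning for longest run:
  Position 1 ('c'): continues run of 'c', length=2
  Position 2 ('c'): continues run of 'c', length=3
  Position 3 ('b'): new char, reset run to 1
  Position 4 ('a'): new char, reset run to 1
  Position 5 ('a'): continues run of 'a', length=2
  Position 6 ('c'): new char, reset run to 1
  Position 7 ('c'): continues run of 'c', length=2
  Position 8 ('b'): new char, reset run to 1
Longest run: 'c' with length 3

3


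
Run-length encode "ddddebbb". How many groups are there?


Input: ddddebbb
Scanning for consecutive runs:
  Group 1: 'd' x 4 (positions 0-3)
  Group 2: 'e' x 1 (positions 4-4)
  Group 3: 'b' x 3 (positions 5-7)
Total groups: 3

3


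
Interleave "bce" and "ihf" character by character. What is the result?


Interleaving "bce" and "ihf":
  Position 0: 'b' from first, 'i' from second => "bi"
  Position 1: 'c' from first, 'h' from second => "ch"
  Position 2: 'e' from first, 'f' from second => "ef"
Result: bichef

bichef


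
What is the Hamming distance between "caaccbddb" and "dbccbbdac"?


Comparing "caaccbddb" and "dbccbbdac" position by position:
  Position 0: 'c' vs 'd' => differ
  Position 1: 'a' vs 'b' => differ
  Position 2: 'a' vs 'c' => differ
  Position 3: 'c' vs 'c' => same
  Position 4: 'c' vs 'b' => differ
  Position 5: 'b' vs 'b' => same
  Position 6: 'd' vs 'd' => same
  Position 7: 'd' vs 'a' => differ
  Position 8: 'b' vs 'c' => differ
Total differences (Hamming distance): 6

6


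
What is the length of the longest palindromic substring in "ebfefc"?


Input: "ebfefc"
Checking substrings for palindromes:
  [2:5] "fef" (len 3) => palindrome
Longest palindromic substring: "fef" with length 3

3


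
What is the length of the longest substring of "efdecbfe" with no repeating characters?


Input: "efdecbfe"
Sliding window (track last position of each char):
  Position 0 ('e'): window [0,0] length 1 -- new best
  Position 1 ('f'): window [0,1] length 2 -- new best
  Position 2 ('d'): window [0,2] length 3 -- new best
  Position 3 ('e'): repeat (last at 0), move window start to 1
  Position 3 ('e'): window [1,3] length 3
  Position 4 ('c'): window [1,4] length 4 -- new best
  Position 5 ('b'): window [1,5] length 5 -- new best
  Position 6 ('f'): repeat (last at 1), move window start to 2
  Position 6 ('f'): window [2,6] length 5
  Position 7 ('e'): repeat (last at 3), move window start to 4
  Position 7 ('e'): window [4,7] length 4
Longest substring with no repeats: "fdecb" with length 5

5


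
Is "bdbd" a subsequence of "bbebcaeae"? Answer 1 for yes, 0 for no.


Check if "bdbd" is a subsequence of "bbebcaeae"
Greedy scan:
  Position 0 ('b'): matches sub[0] = 'b'
  Position 1 ('b'): no match needed
  Position 2 ('e'): no match needed
  Position 3 ('b'): no match needed
  Position 4 ('c'): no match needed
  Position 5 ('a'): no match needed
  Position 6 ('e'): no match needed
  Position 7 ('a'): no match needed
  Position 8 ('e'): no match needed
Only matched 1/4 characters => not a subsequence

0


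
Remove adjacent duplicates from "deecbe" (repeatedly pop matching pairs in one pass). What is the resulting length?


Input: deecbe
Stack-based adjacent duplicate removal:
  Read 'd': push. Stack: d
  Read 'e': push. Stack: de
  Read 'e': matches stack top 'e' => pop. Stack: d
  Read 'c': push. Stack: dc
  Read 'b': push. Stack: dcb
  Read 'e': push. Stack: dcbe
Final stack: "dcbe" (length 4)

4


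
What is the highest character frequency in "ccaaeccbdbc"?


Input: ccaaeccbdbc
Character counts:
  'a': 2
  'b': 2
  'c': 5
  'd': 1
  'e': 1
Maximum frequency: 5

5


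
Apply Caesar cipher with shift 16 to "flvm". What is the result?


Caesar cipher: shift "flvm" by 16
  'f' (pos 5) + 16 = pos 21 = 'v'
  'l' (pos 11) + 16 = pos 1 = 'b'
  'v' (pos 21) + 16 = pos 11 = 'l'
  'm' (pos 12) + 16 = pos 2 = 'c'
Result: vblc

vblc


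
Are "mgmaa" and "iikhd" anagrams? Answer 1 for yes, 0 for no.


Strings: "mgmaa", "iikhd"
Sorted first:  aagmm
Sorted second: dhiik
Differ at position 0: 'a' vs 'd' => not anagrams

0


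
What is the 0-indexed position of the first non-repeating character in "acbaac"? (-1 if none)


Input: acbaac
Character frequencies:
  'a': 3
  'b': 1
  'c': 2
Scanning left to right for freq == 1:
  Position 0 ('a'): freq=3, skip
  Position 1 ('c'): freq=2, skip
  Position 2 ('b'): unique! => answer = 2

2


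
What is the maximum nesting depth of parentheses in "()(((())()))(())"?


Input: "()(((())()))(())"
Tracking depth:
  Position 0 '(': depth becomes 1
  Position 1 ')': depth becomes 0
  Position 2 '(': depth becomes 1
  Position 3 '(': depth becomes 2
  Position 4 '(': depth becomes 3
  Position 5 '(': depth becomes 4
  Position 6 ')': depth becomes 3
  Position 7 ')': depth becomes 2
  Position 8 '(': depth becomes 3
  Position 9 ')': depth becomes 2
  Position 10 ')': depth becomes 1
  Position 11 ')': depth becomes 0
  Position 12 '(': depth becomes 1
  Position 13 '(': depth becomes 2
  Position 14 ')': depth becomes 1
  Position 15 ')': depth becomes 0
Maximum depth reached: 4

4


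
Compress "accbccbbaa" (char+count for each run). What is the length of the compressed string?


Input: accbccbbaa
Runs:
  'a' x 1 => "a1"
  'c' x 2 => "c2"
  'b' x 1 => "b1"
  'c' x 2 => "c2"
  'b' x 2 => "b2"
  'a' x 2 => "a2"
Compressed: "a1c2b1c2b2a2"
Compressed length: 12

12


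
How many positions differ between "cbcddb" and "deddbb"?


Comparing "cbcddb" and "deddbb" position by position:
  Position 0: 'c' vs 'd' => DIFFER
  Position 1: 'b' vs 'e' => DIFFER
  Position 2: 'c' vs 'd' => DIFFER
  Position 3: 'd' vs 'd' => same
  Position 4: 'd' vs 'b' => DIFFER
  Position 5: 'b' vs 'b' => same
Positions that differ: 4

4


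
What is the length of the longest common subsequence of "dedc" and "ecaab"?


LCS of "dedc" and "ecaab"
DP table:
           e    c    a    a    b
      0    0    0    0    0    0
  d   0    0    0    0    0    0
  e   0    1    1    1    1    1
  d   0    1    1    1    1    1
  c   0    1    2    2    2    2
LCS length = dp[4][5] = 2

2


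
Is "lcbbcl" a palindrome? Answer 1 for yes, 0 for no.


Input: lcbbcl
Reversed: lcbbcl
  Compare pos 0 ('l') with pos 5 ('l'): match
  Compare pos 1 ('c') with pos 4 ('c'): match
  Compare pos 2 ('b') with pos 3 ('b'): match
Result: palindrome

1


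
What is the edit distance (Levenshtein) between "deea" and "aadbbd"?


Computing edit distance: "deea" -> "aadbbd"
DP table:
           a    a    d    b    b    d
      0    1    2    3    4    5    6
  d   1    1    2    2    3    4    5
  e   2    2    2    3    3    4    5
  e   3    3    3    3    4    4    5
  a   4    3    3    4    4    5    5
Edit distance = dp[4][6] = 5

5


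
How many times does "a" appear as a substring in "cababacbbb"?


Searching for "a" in "cababacbbb"
Scanning each position:
  Position 0: "c" => no
  Position 1: "a" => MATCH
  Position 2: "b" => no
  Position 3: "a" => MATCH
  Position 4: "b" => no
  Position 5: "a" => MATCH
  Position 6: "c" => no
  Position 7: "b" => no
  Position 8: "b" => no
  Position 9: "b" => no
Total occurrences: 3

3


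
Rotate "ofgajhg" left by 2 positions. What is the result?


Input: "ofgajhg", rotate left by 2
First 2 characters: "of"
Remaining characters: "gajhg"
Concatenate remaining + first: "gajhg" + "of" = "gajhgof"

gajhgof


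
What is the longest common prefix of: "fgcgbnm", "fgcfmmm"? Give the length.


Words: fgcgbnm, fgcfmmm
  Position 0: all 'f' => match
  Position 1: all 'g' => match
  Position 2: all 'c' => match
  Position 3: ('g', 'f') => mismatch, stop
LCP = "fgc" (length 3)

3


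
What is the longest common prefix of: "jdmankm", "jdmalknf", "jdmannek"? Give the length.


Words: jdmankm, jdmalknf, jdmannek
  Position 0: all 'j' => match
  Position 1: all 'd' => match
  Position 2: all 'm' => match
  Position 3: all 'a' => match
  Position 4: ('n', 'l', 'n') => mismatch, stop
LCP = "jdma" (length 4)

4


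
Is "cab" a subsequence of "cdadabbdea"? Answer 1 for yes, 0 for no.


Check if "cab" is a subsequence of "cdadabbdea"
Greedy scan:
  Position 0 ('c'): matches sub[0] = 'c'
  Position 1 ('d'): no match needed
  Position 2 ('a'): matches sub[1] = 'a'
  Position 3 ('d'): no match needed
  Position 4 ('a'): no match needed
  Position 5 ('b'): matches sub[2] = 'b'
  Position 6 ('b'): no match needed
  Position 7 ('d'): no match needed
  Position 8 ('e'): no match needed
  Position 9 ('a'): no match needed
All 3 characters matched => is a subsequence

1


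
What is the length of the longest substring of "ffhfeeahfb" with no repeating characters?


Input: "ffhfeeahfb"
Sliding window (track last position of each char):
  Position 0 ('f'): window [0,0] length 1 -- new best
  Position 1 ('f'): repeat (last at 0), move window start to 1
  Position 1 ('f'): window [1,1] length 1
  Position 2 ('h'): window [1,2] length 2 -- new best
  Position 3 ('f'): repeat (last at 1), move window start to 2
  Position 3 ('f'): window [2,3] length 2
  Position 4 ('e'): window [2,4] length 3 -- new best
  Position 5 ('e'): repeat (last at 4), move window start to 5
  Position 5 ('e'): window [5,5] length 1
  Position 6 ('a'): window [5,6] length 2
  Position 7 ('h'): window [5,7] length 3
  Position 8 ('f'): window [5,8] length 4 -- new best
  Position 9 ('b'): window [5,9] length 5 -- new best
Longest substring with no repeats: "eahfb" with length 5

5


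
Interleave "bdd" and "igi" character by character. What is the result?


Interleaving "bdd" and "igi":
  Position 0: 'b' from first, 'i' from second => "bi"
  Position 1: 'd' from first, 'g' from second => "dg"
  Position 2: 'd' from first, 'i' from second => "di"
Result: bidgdi

bidgdi


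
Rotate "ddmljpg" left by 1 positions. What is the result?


Input: "ddmljpg", rotate left by 1
First 1 characters: "d"
Remaining characters: "dmljpg"
Concatenate remaining + first: "dmljpg" + "d" = "dmljpgd"

dmljpgd


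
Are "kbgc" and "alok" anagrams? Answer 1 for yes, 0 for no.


Strings: "kbgc", "alok"
Sorted first:  bcgk
Sorted second: aklo
Differ at position 0: 'b' vs 'a' => not anagrams

0


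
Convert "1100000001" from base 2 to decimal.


Input: "1100000001" in base 2
Positional expansion:
  Digit '1' (value 1) x 2^9 = 512
  Digit '1' (value 1) x 2^8 = 256
  Digit '0' (value 0) x 2^7 = 0
  Digit '0' (value 0) x 2^6 = 0
  Digit '0' (value 0) x 2^5 = 0
  Digit '0' (value 0) x 2^4 = 0
  Digit '0' (value 0) x 2^3 = 0
  Digit '0' (value 0) x 2^2 = 0
  Digit '0' (value 0) x 2^1 = 0
  Digit '1' (value 1) x 2^0 = 1
Sum = 769

769


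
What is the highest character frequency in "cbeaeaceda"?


Input: cbeaeaceda
Character counts:
  'a': 3
  'b': 1
  'c': 2
  'd': 1
  'e': 3
Maximum frequency: 3

3


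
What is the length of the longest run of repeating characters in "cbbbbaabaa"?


Input: "cbbbbaabaa"
Scanning for longest run:
  Position 1 ('b'): new char, reset run to 1
  Position 2 ('b'): continues run of 'b', length=2
  Position 3 ('b'): continues run of 'b', length=3
  Position 4 ('b'): continues run of 'b', length=4
  Position 5 ('a'): new char, reset run to 1
  Position 6 ('a'): continues run of 'a', length=2
  Position 7 ('b'): new char, reset run to 1
  Position 8 ('a'): new char, reset run to 1
  Position 9 ('a'): continues run of 'a', length=2
Longest run: 'b' with length 4

4


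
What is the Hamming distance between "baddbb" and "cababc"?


Comparing "baddbb" and "cababc" position by position:
  Position 0: 'b' vs 'c' => differ
  Position 1: 'a' vs 'a' => same
  Position 2: 'd' vs 'b' => differ
  Position 3: 'd' vs 'a' => differ
  Position 4: 'b' vs 'b' => same
  Position 5: 'b' vs 'c' => differ
Total differences (Hamming distance): 4

4


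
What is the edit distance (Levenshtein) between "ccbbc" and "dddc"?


Computing edit distance: "ccbbc" -> "dddc"
DP table:
           d    d    d    c
      0    1    2    3    4
  c   1    1    2    3    3
  c   2    2    2    3    3
  b   3    3    3    3    4
  b   4    4    4    4    4
  c   5    5    5    5    4
Edit distance = dp[5][4] = 4

4


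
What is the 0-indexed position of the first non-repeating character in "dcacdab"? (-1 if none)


Input: dcacdab
Character frequencies:
  'a': 2
  'b': 1
  'c': 2
  'd': 2
Scanning left to right for freq == 1:
  Position 0 ('d'): freq=2, skip
  Position 1 ('c'): freq=2, skip
  Position 2 ('a'): freq=2, skip
  Position 3 ('c'): freq=2, skip
  Position 4 ('d'): freq=2, skip
  Position 5 ('a'): freq=2, skip
  Position 6 ('b'): unique! => answer = 6

6


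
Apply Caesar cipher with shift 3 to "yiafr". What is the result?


Caesar cipher: shift "yiafr" by 3
  'y' (pos 24) + 3 = pos 1 = 'b'
  'i' (pos 8) + 3 = pos 11 = 'l'
  'a' (pos 0) + 3 = pos 3 = 'd'
  'f' (pos 5) + 3 = pos 8 = 'i'
  'r' (pos 17) + 3 = pos 20 = 'u'
Result: bldiu

bldiu


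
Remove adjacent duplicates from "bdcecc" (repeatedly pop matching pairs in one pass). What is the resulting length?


Input: bdcecc
Stack-based adjacent duplicate removal:
  Read 'b': push. Stack: b
  Read 'd': push. Stack: bd
  Read 'c': push. Stack: bdc
  Read 'e': push. Stack: bdce
  Read 'c': push. Stack: bdcec
  Read 'c': matches stack top 'c' => pop. Stack: bdce
Final stack: "bdce" (length 4)

4


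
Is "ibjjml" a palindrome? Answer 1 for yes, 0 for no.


Input: ibjjml
Reversed: lmjjbi
  Compare pos 0 ('i') with pos 5 ('l'): MISMATCH
  Compare pos 1 ('b') with pos 4 ('m'): MISMATCH
  Compare pos 2 ('j') with pos 3 ('j'): match
Result: not a palindrome

0


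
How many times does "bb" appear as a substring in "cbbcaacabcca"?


Searching for "bb" in "cbbcaacabcca"
Scanning each position:
  Position 0: "cb" => no
  Position 1: "bb" => MATCH
  Position 2: "bc" => no
  Position 3: "ca" => no
  Position 4: "aa" => no
  Position 5: "ac" => no
  Position 6: "ca" => no
  Position 7: "ab" => no
  Position 8: "bc" => no
  Position 9: "cc" => no
  Position 10: "ca" => no
Total occurrences: 1

1


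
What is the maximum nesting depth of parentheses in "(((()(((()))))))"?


Input: "(((()(((()))))))"
Tracking depth:
  Position 0 '(': depth becomes 1
  Position 1 '(': depth becomes 2
  Position 2 '(': depth becomes 3
  Position 3 '(': depth becomes 4
  Position 4 ')': depth becomes 3
  Position 5 '(': depth becomes 4
  Position 6 '(': depth becomes 5
  Position 7 '(': depth becomes 6
  Position 8 '(': depth becomes 7
  Position 9 ')': depth becomes 6
  Position 10 ')': depth becomes 5
  Position 11 ')': depth becomes 4
  Position 12 ')': depth becomes 3
  Position 13 ')': depth becomes 2
  Position 14 ')': depth becomes 1
  Position 15 ')': depth becomes 0
Maximum depth reached: 7

7


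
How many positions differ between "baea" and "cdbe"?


Comparing "baea" and "cdbe" position by position:
  Position 0: 'b' vs 'c' => DIFFER
  Position 1: 'a' vs 'd' => DIFFER
  Position 2: 'e' vs 'b' => DIFFER
  Position 3: 'a' vs 'e' => DIFFER
Positions that differ: 4

4


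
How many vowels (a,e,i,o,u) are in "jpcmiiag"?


Input: jpcmiiag
Checking each character:
  'j' at position 0: consonant
  'p' at position 1: consonant
  'c' at position 2: consonant
  'm' at position 3: consonant
  'i' at position 4: vowel (running total: 1)
  'i' at position 5: vowel (running total: 2)
  'a' at position 6: vowel (running total: 3)
  'g' at position 7: consonant
Total vowels: 3

3


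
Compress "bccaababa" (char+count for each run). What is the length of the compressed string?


Input: bccaababa
Runs:
  'b' x 1 => "b1"
  'c' x 2 => "c2"
  'a' x 2 => "a2"
  'b' x 1 => "b1"
  'a' x 1 => "a1"
  'b' x 1 => "b1"
  'a' x 1 => "a1"
Compressed: "b1c2a2b1a1b1a1"
Compressed length: 14

14


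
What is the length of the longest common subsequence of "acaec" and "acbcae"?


LCS of "acaec" and "acbcae"
DP table:
           a    c    b    c    a    e
      0    0    0    0    0    0    0
  a   0    1    1    1    1    1    1
  c   0    1    2    2    2    2    2
  a   0    1    2    2    2    3    3
  e   0    1    2    2    2    3    4
  c   0    1    2    2    3    3    4
LCS length = dp[5][6] = 4

4


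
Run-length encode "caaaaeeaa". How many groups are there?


Input: caaaaeeaa
Scanning for consecutive runs:
  Group 1: 'c' x 1 (positions 0-0)
  Group 2: 'a' x 4 (positions 1-4)
  Group 3: 'e' x 2 (positions 5-6)
  Group 4: 'a' x 2 (positions 7-8)
Total groups: 4

4


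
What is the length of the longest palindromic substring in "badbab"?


Input: "badbab"
Checking substrings for palindromes:
  [3:6] "bab" (len 3) => palindrome
Longest palindromic substring: "bab" with length 3

3


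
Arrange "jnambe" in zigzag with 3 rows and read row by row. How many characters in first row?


Zigzag "jnambe" into 3 rows:
Placing characters:
  'j' => row 0
  'n' => row 1
  'a' => row 2
  'm' => row 1
  'b' => row 0
  'e' => row 1
Rows:
  Row 0: "jb"
  Row 1: "nme"
  Row 2: "a"
First row length: 2

2


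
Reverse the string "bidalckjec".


Input: bidalckjec
Reading characters right to left:
  Position 9: 'c'
  Position 8: 'e'
  Position 7: 'j'
  Position 6: 'k'
  Position 5: 'c'
  Position 4: 'l'
  Position 3: 'a'
  Position 2: 'd'
  Position 1: 'i'
  Position 0: 'b'
Reversed: cejkcladib

cejkcladib


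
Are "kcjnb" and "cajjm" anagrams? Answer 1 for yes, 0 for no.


Strings: "kcjnb", "cajjm"
Sorted first:  bcjkn
Sorted second: acjjm
Differ at position 0: 'b' vs 'a' => not anagrams

0


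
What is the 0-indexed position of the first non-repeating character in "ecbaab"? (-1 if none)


Input: ecbaab
Character frequencies:
  'a': 2
  'b': 2
  'c': 1
  'e': 1
Scanning left to right for freq == 1:
  Position 0 ('e'): unique! => answer = 0

0


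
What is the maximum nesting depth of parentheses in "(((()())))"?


Input: "(((()())))"
Tracking depth:
  Position 0 '(': depth becomes 1
  Position 1 '(': depth becomes 2
  Position 2 '(': depth becomes 3
  Position 3 '(': depth becomes 4
  Position 4 ')': depth becomes 3
  Position 5 '(': depth becomes 4
  Position 6 ')': depth becomes 3
  Position 7 ')': depth becomes 2
  Position 8 ')': depth becomes 1
  Position 9 ')': depth becomes 0
Maximum depth reached: 4

4


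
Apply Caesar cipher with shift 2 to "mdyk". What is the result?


Caesar cipher: shift "mdyk" by 2
  'm' (pos 12) + 2 = pos 14 = 'o'
  'd' (pos 3) + 2 = pos 5 = 'f'
  'y' (pos 24) + 2 = pos 0 = 'a'
  'k' (pos 10) + 2 = pos 12 = 'm'
Result: ofam

ofam


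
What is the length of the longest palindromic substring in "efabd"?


Input: "efabd"
Checking substrings for palindromes:
  No multi-char palindromic substrings found
Longest palindromic substring: "e" with length 1

1


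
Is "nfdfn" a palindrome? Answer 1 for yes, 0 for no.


Input: nfdfn
Reversed: nfdfn
  Compare pos 0 ('n') with pos 4 ('n'): match
  Compare pos 1 ('f') with pos 3 ('f'): match
Result: palindrome

1


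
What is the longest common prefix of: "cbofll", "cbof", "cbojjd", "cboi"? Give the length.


Words: cbofll, cbof, cbojjd, cboi
  Position 0: all 'c' => match
  Position 1: all 'b' => match
  Position 2: all 'o' => match
  Position 3: ('f', 'f', 'j', 'i') => mismatch, stop
LCP = "cbo" (length 3)

3


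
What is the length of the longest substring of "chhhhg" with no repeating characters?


Input: "chhhhg"
Sliding window (track last position of each char):
  Position 0 ('c'): window [0,0] length 1 -- new best
  Position 1 ('h'): window [0,1] length 2 -- new best
  Position 2 ('h'): repeat (last at 1), move window start to 2
  Position 2 ('h'): window [2,2] length 1
  Position 3 ('h'): repeat (last at 2), move window start to 3
  Position 3 ('h'): window [3,3] length 1
  Position 4 ('h'): repeat (last at 3), move window start to 4
  Position 4 ('h'): window [4,4] length 1
  Position 5 ('g'): window [4,5] length 2
Longest substring with no repeats: "ch" with length 2

2


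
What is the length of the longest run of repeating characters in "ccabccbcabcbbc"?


Input: "ccabccbcabcbbc"
Scanning for longest run:
  Position 1 ('c'): continues run of 'c', length=2
  Position 2 ('a'): new char, reset run to 1
  Position 3 ('b'): new char, reset run to 1
  Position 4 ('c'): new char, reset run to 1
  Position 5 ('c'): continues run of 'c', length=2
  Position 6 ('b'): new char, reset run to 1
  Position 7 ('c'): new char, reset run to 1
  Position 8 ('a'): new char, reset run to 1
  Position 9 ('b'): new char, reset run to 1
  Position 10 ('c'): new char, reset run to 1
  Position 11 ('b'): new char, reset run to 1
  Position 12 ('b'): continues run of 'b', length=2
  Position 13 ('c'): new char, reset run to 1
Longest run: 'c' with length 2

2


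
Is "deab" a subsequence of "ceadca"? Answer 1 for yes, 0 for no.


Check if "deab" is a subsequence of "ceadca"
Greedy scan:
  Position 0 ('c'): no match needed
  Position 1 ('e'): no match needed
  Position 2 ('a'): no match needed
  Position 3 ('d'): matches sub[0] = 'd'
  Position 4 ('c'): no match needed
  Position 5 ('a'): no match needed
Only matched 1/4 characters => not a subsequence

0


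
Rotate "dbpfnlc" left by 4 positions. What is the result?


Input: "dbpfnlc", rotate left by 4
First 4 characters: "dbpf"
Remaining characters: "nlc"
Concatenate remaining + first: "nlc" + "dbpf" = "nlcdbpf"

nlcdbpf


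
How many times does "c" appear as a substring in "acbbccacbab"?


Searching for "c" in "acbbccacbab"
Scanning each position:
  Position 0: "a" => no
  Position 1: "c" => MATCH
  Position 2: "b" => no
  Position 3: "b" => no
  Position 4: "c" => MATCH
  Position 5: "c" => MATCH
  Position 6: "a" => no
  Position 7: "c" => MATCH
  Position 8: "b" => no
  Position 9: "a" => no
  Position 10: "b" => no
Total occurrences: 4

4


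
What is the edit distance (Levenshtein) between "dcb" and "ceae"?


Computing edit distance: "dcb" -> "ceae"
DP table:
           c    e    a    e
      0    1    2    3    4
  d   1    1    2    3    4
  c   2    1    2    3    4
  b   3    2    2    3    4
Edit distance = dp[3][4] = 4

4


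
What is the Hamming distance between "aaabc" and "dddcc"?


Comparing "aaabc" and "dddcc" position by position:
  Position 0: 'a' vs 'd' => differ
  Position 1: 'a' vs 'd' => differ
  Position 2: 'a' vs 'd' => differ
  Position 3: 'b' vs 'c' => differ
  Position 4: 'c' vs 'c' => same
Total differences (Hamming distance): 4

4


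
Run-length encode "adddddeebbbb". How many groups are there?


Input: adddddeebbbb
Scanning for consecutive runs:
  Group 1: 'a' x 1 (positions 0-0)
  Group 2: 'd' x 5 (positions 1-5)
  Group 3: 'e' x 2 (positions 6-7)
  Group 4: 'b' x 4 (positions 8-11)
Total groups: 4

4


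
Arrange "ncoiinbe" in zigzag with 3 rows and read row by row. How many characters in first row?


Zigzag "ncoiinbe" into 3 rows:
Placing characters:
  'n' => row 0
  'c' => row 1
  'o' => row 2
  'i' => row 1
  'i' => row 0
  'n' => row 1
  'b' => row 2
  'e' => row 1
Rows:
  Row 0: "ni"
  Row 1: "cine"
  Row 2: "ob"
First row length: 2

2


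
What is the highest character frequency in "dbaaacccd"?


Input: dbaaacccd
Character counts:
  'a': 3
  'b': 1
  'c': 3
  'd': 2
Maximum frequency: 3

3


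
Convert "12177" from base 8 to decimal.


Input: "12177" in base 8
Positional expansion:
  Digit '1' (value 1) x 8^4 = 4096
  Digit '2' (value 2) x 8^3 = 1024
  Digit '1' (value 1) x 8^2 = 64
  Digit '7' (value 7) x 8^1 = 56
  Digit '7' (value 7) x 8^0 = 7
Sum = 5247

5247


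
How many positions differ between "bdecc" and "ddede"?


Comparing "bdecc" and "ddede" position by position:
  Position 0: 'b' vs 'd' => DIFFER
  Position 1: 'd' vs 'd' => same
  Position 2: 'e' vs 'e' => same
  Position 3: 'c' vs 'd' => DIFFER
  Position 4: 'c' vs 'e' => DIFFER
Positions that differ: 3

3


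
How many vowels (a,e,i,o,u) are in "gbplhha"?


Input: gbplhha
Checking each character:
  'g' at position 0: consonant
  'b' at position 1: consonant
  'p' at position 2: consonant
  'l' at position 3: consonant
  'h' at position 4: consonant
  'h' at position 5: consonant
  'a' at position 6: vowel (running total: 1)
Total vowels: 1

1


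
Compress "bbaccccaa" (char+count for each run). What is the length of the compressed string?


Input: bbaccccaa
Runs:
  'b' x 2 => "b2"
  'a' x 1 => "a1"
  'c' x 4 => "c4"
  'a' x 2 => "a2"
Compressed: "b2a1c4a2"
Compressed length: 8

8


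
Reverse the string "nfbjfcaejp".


Input: nfbjfcaejp
Reading characters right to left:
  Position 9: 'p'
  Position 8: 'j'
  Position 7: 'e'
  Position 6: 'a'
  Position 5: 'c'
  Position 4: 'f'
  Position 3: 'j'
  Position 2: 'b'
  Position 1: 'f'
  Position 0: 'n'
Reversed: pjeacfjbfn

pjeacfjbfn


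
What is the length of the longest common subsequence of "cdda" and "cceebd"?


LCS of "cdda" and "cceebd"
DP table:
           c    c    e    e    b    d
      0    0    0    0    0    0    0
  c   0    1    1    1    1    1    1
  d   0    1    1    1    1    1    2
  d   0    1    1    1    1    1    2
  a   0    1    1    1    1    1    2
LCS length = dp[4][6] = 2

2


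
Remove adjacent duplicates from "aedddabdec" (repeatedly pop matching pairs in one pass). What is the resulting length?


Input: aedddabdec
Stack-based adjacent duplicate removal:
  Read 'a': push. Stack: a
  Read 'e': push. Stack: ae
  Read 'd': push. Stack: aed
  Read 'd': matches stack top 'd' => pop. Stack: ae
  Read 'd': push. Stack: aed
  Read 'a': push. Stack: aeda
  Read 'b': push. Stack: aedab
  Read 'd': push. Stack: aedabd
  Read 'e': push. Stack: aedabde
  Read 'c': push. Stack: aedabdec
Final stack: "aedabdec" (length 8)

8


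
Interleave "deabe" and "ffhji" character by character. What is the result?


Interleaving "deabe" and "ffhji":
  Position 0: 'd' from first, 'f' from second => "df"
  Position 1: 'e' from first, 'f' from second => "ef"
  Position 2: 'a' from first, 'h' from second => "ah"
  Position 3: 'b' from first, 'j' from second => "bj"
  Position 4: 'e' from first, 'i' from second => "ei"
Result: dfefahbjei

dfefahbjei


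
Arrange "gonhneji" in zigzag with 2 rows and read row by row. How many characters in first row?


Zigzag "gonhneji" into 2 rows:
Placing characters:
  'g' => row 0
  'o' => row 1
  'n' => row 0
  'h' => row 1
  'n' => row 0
  'e' => row 1
  'j' => row 0
  'i' => row 1
Rows:
  Row 0: "gnnj"
  Row 1: "ohei"
First row length: 4

4


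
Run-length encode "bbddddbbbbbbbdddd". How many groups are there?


Input: bbddddbbbbbbbdddd
Scanning for consecutive runs:
  Group 1: 'b' x 2 (positions 0-1)
  Group 2: 'd' x 4 (positions 2-5)
  Group 3: 'b' x 7 (positions 6-12)
  Group 4: 'd' x 4 (positions 13-16)
Total groups: 4

4


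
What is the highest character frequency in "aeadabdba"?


Input: aeadabdba
Character counts:
  'a': 4
  'b': 2
  'd': 2
  'e': 1
Maximum frequency: 4

4


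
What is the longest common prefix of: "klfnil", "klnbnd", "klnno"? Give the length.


Words: klfnil, klnbnd, klnno
  Position 0: all 'k' => match
  Position 1: all 'l' => match
  Position 2: ('f', 'n', 'n') => mismatch, stop
LCP = "kl" (length 2)

2


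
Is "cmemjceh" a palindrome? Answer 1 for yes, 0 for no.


Input: cmemjceh
Reversed: hecjmemc
  Compare pos 0 ('c') with pos 7 ('h'): MISMATCH
  Compare pos 1 ('m') with pos 6 ('e'): MISMATCH
  Compare pos 2 ('e') with pos 5 ('c'): MISMATCH
  Compare pos 3 ('m') with pos 4 ('j'): MISMATCH
Result: not a palindrome

0


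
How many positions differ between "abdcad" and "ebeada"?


Comparing "abdcad" and "ebeada" position by position:
  Position 0: 'a' vs 'e' => DIFFER
  Position 1: 'b' vs 'b' => same
  Position 2: 'd' vs 'e' => DIFFER
  Position 3: 'c' vs 'a' => DIFFER
  Position 4: 'a' vs 'd' => DIFFER
  Position 5: 'd' vs 'a' => DIFFER
Positions that differ: 5

5


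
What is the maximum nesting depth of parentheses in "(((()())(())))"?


Input: "(((()())(())))"
Tracking depth:
  Position 0 '(': depth becomes 1
  Position 1 '(': depth becomes 2
  Position 2 '(': depth becomes 3
  Position 3 '(': depth becomes 4
  Position 4 ')': depth becomes 3
  Position 5 '(': depth becomes 4
  Position 6 ')': depth becomes 3
  Position 7 ')': depth becomes 2
  Position 8 '(': depth becomes 3
  Position 9 '(': depth becomes 4
  Position 10 ')': depth becomes 3
  Position 11 ')': depth becomes 2
  Position 12 ')': depth becomes 1
  Position 13 ')': depth becomes 0
Maximum depth reached: 4

4


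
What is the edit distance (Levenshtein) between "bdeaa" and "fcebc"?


Computing edit distance: "bdeaa" -> "fcebc"
DP table:
           f    c    e    b    c
      0    1    2    3    4    5
  b   1    1    2    3    3    4
  d   2    2    2    3    4    4
  e   3    3    3    2    3    4
  a   4    4    4    3    3    4
  a   5    5    5    4    4    4
Edit distance = dp[5][5] = 4

4


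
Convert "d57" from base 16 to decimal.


Input: "d57" in base 16
Positional expansion:
  Digit 'd' (value 13) x 16^2 = 3328
  Digit '5' (value 5) x 16^1 = 80
  Digit '7' (value 7) x 16^0 = 7
Sum = 3415

3415


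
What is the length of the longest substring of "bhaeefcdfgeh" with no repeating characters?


Input: "bhaeefcdfgeh"
Sliding window (track last position of each char):
  Position 0 ('b'): window [0,0] length 1 -- new best
  Position 1 ('h'): window [0,1] length 2 -- new best
  Position 2 ('a'): window [0,2] length 3 -- new best
  Position 3 ('e'): window [0,3] length 4 -- new best
  Position 4 ('e'): repeat (last at 3), move window start to 4
  Position 4 ('e'): window [4,4] length 1
  Position 5 ('f'): window [4,5] length 2
  Position 6 ('c'): window [4,6] length 3
  Position 7 ('d'): window [4,7] length 4
  Position 8 ('f'): repeat (last at 5), move window start to 6
  Position 8 ('f'): window [6,8] length 3
  Position 9 ('g'): window [6,9] length 4
  Position 10 ('e'): window [6,10] length 5 -- new best
  Position 11 ('h'): window [6,11] length 6 -- new best
Longest substring with no repeats: "cdfgeh" with length 6

6


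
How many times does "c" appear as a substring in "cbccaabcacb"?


Searching for "c" in "cbccaabcacb"
Scanning each position:
  Position 0: "c" => MATCH
  Position 1: "b" => no
  Position 2: "c" => MATCH
  Position 3: "c" => MATCH
  Position 4: "a" => no
  Position 5: "a" => no
  Position 6: "b" => no
  Position 7: "c" => MATCH
  Position 8: "a" => no
  Position 9: "c" => MATCH
  Position 10: "b" => no
Total occurrences: 5

5


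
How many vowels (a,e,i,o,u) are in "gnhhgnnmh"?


Input: gnhhgnnmh
Checking each character:
  'g' at position 0: consonant
  'n' at position 1: consonant
  'h' at position 2: consonant
  'h' at position 3: consonant
  'g' at position 4: consonant
  'n' at position 5: consonant
  'n' at position 6: consonant
  'm' at position 7: consonant
  'h' at position 8: consonant
Total vowels: 0

0


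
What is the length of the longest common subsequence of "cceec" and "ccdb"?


LCS of "cceec" and "ccdb"
DP table:
           c    c    d    b
      0    0    0    0    0
  c   0    1    1    1    1
  c   0    1    2    2    2
  e   0    1    2    2    2
  e   0    1    2    2    2
  c   0    1    2    2    2
LCS length = dp[5][4] = 2

2


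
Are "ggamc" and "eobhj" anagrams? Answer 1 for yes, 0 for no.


Strings: "ggamc", "eobhj"
Sorted first:  acggm
Sorted second: behjo
Differ at position 0: 'a' vs 'b' => not anagrams

0


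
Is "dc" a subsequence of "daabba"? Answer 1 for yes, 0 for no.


Check if "dc" is a subsequence of "daabba"
Greedy scan:
  Position 0 ('d'): matches sub[0] = 'd'
  Position 1 ('a'): no match needed
  Position 2 ('a'): no match needed
  Position 3 ('b'): no match needed
  Position 4 ('b'): no match needed
  Position 5 ('a'): no match needed
Only matched 1/2 characters => not a subsequence

0


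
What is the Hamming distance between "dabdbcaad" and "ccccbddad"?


Comparing "dabdbcaad" and "ccccbddad" position by position:
  Position 0: 'd' vs 'c' => differ
  Position 1: 'a' vs 'c' => differ
  Position 2: 'b' vs 'c' => differ
  Position 3: 'd' vs 'c' => differ
  Position 4: 'b' vs 'b' => same
  Position 5: 'c' vs 'd' => differ
  Position 6: 'a' vs 'd' => differ
  Position 7: 'a' vs 'a' => same
  Position 8: 'd' vs 'd' => same
Total differences (Hamming distance): 6

6
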